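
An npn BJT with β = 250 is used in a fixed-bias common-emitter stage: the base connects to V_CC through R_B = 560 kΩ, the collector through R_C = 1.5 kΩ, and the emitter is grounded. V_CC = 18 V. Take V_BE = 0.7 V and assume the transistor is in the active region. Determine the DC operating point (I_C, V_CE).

Base loop: V_CC = I_B·R_B + V_BE, so I_B = (18 − 0.7)/560 kΩ = 0.0309 mA.
In the active region I_C = β·I_B = 250 × 0.0309 = 7.72 mA.
Collector loop: V_CE = V_CC − I_C·R_C = 18 − 7.72×1.5 = 6.42 V.
Since V_CE = 6.42 V > V_CE(sat) ≈ 0.2 V, the transistor is in the active region as assumed.

I_C ≈ 7.7 mA, V_CE ≈ 6.4 V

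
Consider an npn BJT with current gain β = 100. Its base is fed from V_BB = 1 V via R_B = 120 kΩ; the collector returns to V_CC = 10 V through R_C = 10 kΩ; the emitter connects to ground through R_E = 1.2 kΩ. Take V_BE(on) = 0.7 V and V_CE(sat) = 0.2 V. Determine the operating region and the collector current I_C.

active; I_C ≈ 0.12 mA

Assume active. Base-emitter loop: I_B = (V_BB − V_BE)/(R_B + (β+1)R_E) = (1 − 0.7)/(120 + 101×1.2) = 0.00124 mA.
I_C = β·I_B = 100×0.00124 = 0.124 mA.
V_CE = V_CC − I_C·R_C − I_E·R_E = 10 − 0.124×10 − 0.126×1.2 = 8.61 V > V_CE(sat), so the active-region assumption holds.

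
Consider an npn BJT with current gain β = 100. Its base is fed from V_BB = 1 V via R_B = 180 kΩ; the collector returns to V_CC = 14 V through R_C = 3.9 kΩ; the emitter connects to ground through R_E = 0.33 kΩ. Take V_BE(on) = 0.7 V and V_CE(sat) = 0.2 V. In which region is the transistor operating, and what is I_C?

Assume active. Base-emitter loop: I_B = (V_BB − V_BE)/(R_B + (β+1)R_E) = (1 − 0.7)/(180 + 101×0.33) = 0.00141 mA.
I_C = β·I_B = 100×0.00141 = 0.141 mA.
V_CE = V_CC − I_C·R_C − I_E·R_E = 14 − 0.141×3.9 − 0.142×0.33 = 13.4 V > V_CE(sat), so the active-region assumption holds.

active; I_C ≈ 0.14 mA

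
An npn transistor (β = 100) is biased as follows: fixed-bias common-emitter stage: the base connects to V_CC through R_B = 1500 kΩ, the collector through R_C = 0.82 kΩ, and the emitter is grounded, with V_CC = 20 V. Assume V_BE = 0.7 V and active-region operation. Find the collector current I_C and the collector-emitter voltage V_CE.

Base loop: V_CC = I_B·R_B + V_BE, so I_B = (20 − 0.7)/1500 kΩ = 0.0129 mA.
In the active region I_C = β·I_B = 100 × 0.0129 = 1.29 mA.
Collector loop: V_CE = V_CC − I_C·R_C = 20 − 1.29×0.82 = 18.9 V.
Since V_CE = 18.9 V > V_CE(sat) ≈ 0.2 V, the transistor is in the active region as assumed.

I_C ≈ 1.3 mA, V_CE ≈ 19 V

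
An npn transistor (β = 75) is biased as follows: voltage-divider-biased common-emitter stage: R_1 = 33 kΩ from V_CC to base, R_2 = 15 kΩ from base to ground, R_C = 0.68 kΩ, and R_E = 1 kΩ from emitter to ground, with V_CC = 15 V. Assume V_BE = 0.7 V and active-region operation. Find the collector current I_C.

I_C ≈ 3.5 mA

Thevenize the base divider: V_Th = V_CC·R_2/(R_1+R_2) = 15×15/48 = 4.69 V, R_Th = R_1‖R_2 = 10.3 kΩ.
Base-emitter loop: V_Th = I_B·R_Th + V_BE + (β+1)I_B·R_E, so I_B = (4.69 − 0.7) / (10.3 + 76×1) = 0.0462 mA.
I_C = β·I_B = 75×0.0462 = 3.46 mA, and I_E = (β+1)I_B = 3.51 mA.
V_CE = V_CC − I_C·R_C − I_E·R_E = 15 − 3.46×0.68 − 3.51×1 = 9.13 V.
V_CE = 9.13 V > 0.2 V confirms active-region operation.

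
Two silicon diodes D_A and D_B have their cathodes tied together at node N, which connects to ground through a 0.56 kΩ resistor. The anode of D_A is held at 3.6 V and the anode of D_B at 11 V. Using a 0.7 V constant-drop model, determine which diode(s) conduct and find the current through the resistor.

Assume both conduct. Then node N would need to be at both 3.6−0.7 = 2.9 V and 11−0.7 = 10.3 V, which is impossible.
Assume only D_B conducts: V_N = 11 − 0.7 = 10.3 V, so I_R = 10.3/0.56 = 18.4 mA.
Check D_A: its anode-to-cathode voltage is 3.6 − 10.3 = -6.7 V < 0.7 V, so it is off. The assumption is consistent.

Only D_B conducts; I_R ≈ 18 mA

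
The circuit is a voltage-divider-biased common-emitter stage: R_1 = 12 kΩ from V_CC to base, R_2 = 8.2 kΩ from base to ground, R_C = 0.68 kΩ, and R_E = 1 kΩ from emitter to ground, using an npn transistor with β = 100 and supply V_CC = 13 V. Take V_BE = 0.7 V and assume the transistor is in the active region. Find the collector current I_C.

I_C ≈ 4.3 mA

Thevenize the base divider: V_Th = V_CC·R_2/(R_1+R_2) = 13×8.2/20.2 = 5.28 V, R_Th = R_1‖R_2 = 4.87 kΩ.
Base-emitter loop: V_Th = I_B·R_Th + V_BE + (β+1)I_B·R_E, so I_B = (5.28 − 0.7) / (4.87 + 101×1) = 0.0432 mA.
I_C = β·I_B = 100×0.0432 = 4.32 mA, and I_E = (β+1)I_B = 4.37 mA.
V_CE = V_CC − I_C·R_C − I_E·R_E = 13 − 4.32×0.68 − 4.37×1 = 5.69 V.
V_CE = 5.69 V > 0.2 V confirms active-region operation.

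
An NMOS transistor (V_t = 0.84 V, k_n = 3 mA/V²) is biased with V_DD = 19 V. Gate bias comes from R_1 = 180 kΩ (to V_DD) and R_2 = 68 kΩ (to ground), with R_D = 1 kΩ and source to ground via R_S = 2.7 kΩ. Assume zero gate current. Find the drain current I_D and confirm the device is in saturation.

I_D ≈ 1.3 mA

V_G = V_DD·R_2/(R_1+R_2) = 19×68/248 = 5.21 V.
Assume saturation: I_D = (k_n/2)(V_GS − V_t)² with V_GS = V_G − I_D·R_S = 5.21 − 2.7·I_D.
Substituting gives 10.9·I_D² − 36.4·I_D + 28.6 = 0, with roots I_D = 1.28 or 2.05 mA.
The root I_D = 2.05 mA gives V_GS = -0.329 V ≤ V_t, so take I_D = 1.28 mA.
Then V_GS = 1.76 V and V_DS = V_DD − I_D(R_D+R_S) = 19 − 1.28×3.7 = 14.3 V.
Saturation requires V_DS ≥ V_GS − V_t = 0.923 V; 14.3 ≥ 0.923 ✓.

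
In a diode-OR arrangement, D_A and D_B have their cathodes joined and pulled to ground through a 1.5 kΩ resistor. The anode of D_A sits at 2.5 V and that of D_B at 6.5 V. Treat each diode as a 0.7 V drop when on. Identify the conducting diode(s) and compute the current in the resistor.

Only D_B conducts; I_R ≈ 3.9 mA

Assume both conduct. Then node N would need to be at both 2.5−0.7 = 1.8 V and 6.5−0.7 = 5.8 V, which is impossible.
Assume only D_B conducts: V_N = 6.5 − 0.7 = 5.8 V, so I_R = 5.8/1.5 = 3.87 mA.
Check D_A: its anode-to-cathode voltage is 2.5 − 5.8 = -3.3 V < 0.7 V, so it is off. The assumption is consistent.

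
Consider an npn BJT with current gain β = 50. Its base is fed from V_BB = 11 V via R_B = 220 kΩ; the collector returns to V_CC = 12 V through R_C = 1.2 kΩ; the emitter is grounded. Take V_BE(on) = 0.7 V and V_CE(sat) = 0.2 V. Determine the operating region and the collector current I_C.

Assume active. Base-emitter loop: I_B = (V_BB − V_BE)/R_B = (11 − 0.7)/220 = 0.0468 mA.
I_C = β·I_B = 50×0.0468 = 2.34 mA.
V_CE = V_CC − I_C·R_C = 12 − 2.34×1.2 = 9.19 V > V_CE(sat), so the active-region assumption holds.

active; I_C ≈ 2.3 mA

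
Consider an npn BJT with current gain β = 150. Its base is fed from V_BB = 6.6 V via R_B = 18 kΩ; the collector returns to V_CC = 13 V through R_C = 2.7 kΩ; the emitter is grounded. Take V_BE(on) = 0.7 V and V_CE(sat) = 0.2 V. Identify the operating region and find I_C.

saturation; I_C ≈ 4.7 mA

Assume active: I_B = (6.6 − 0.7)/18 = 0.328 mA, giving I_C = β·I_B = 49.2 mA.
But then V_CE = 13 − 49.2×2.7 = -120 V < V_CE(sat) = 0.2 V — impossible in the active region.
So the transistor is saturated. With V_CE = 0.2 V, I_C = (V_CC − 0.2)/R_C = 12.8/2.7 = 4.74 mA.
Check: β·I_B = 49.2 mA > I_C = 4.74 mA, confirming saturation.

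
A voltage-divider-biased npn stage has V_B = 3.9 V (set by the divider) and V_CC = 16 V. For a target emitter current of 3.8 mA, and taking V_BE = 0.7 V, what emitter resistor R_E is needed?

V_E = V_B − V_BE = 3.9 − 0.7 = 3.2 V.
R_E = V_E / I_E = 3.2 / 3.8 = 0.842 kΩ.

R_E ≈ 0.84 kΩ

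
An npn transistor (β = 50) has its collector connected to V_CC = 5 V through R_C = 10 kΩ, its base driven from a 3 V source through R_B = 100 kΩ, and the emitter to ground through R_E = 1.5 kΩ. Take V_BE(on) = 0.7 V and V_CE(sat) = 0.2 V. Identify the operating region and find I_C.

Assume active: I_B = (3 − 0.7)/(100 + 51×1.5) = 0.013 mA, I_C = β·I_B = 0.652 mA.
Then V_CE = 5 − 0.652×10 − 0.665×1.5 = -2.51 V < 0.2 V — the active assumption fails.
Re-solve with V_CE = 0.2 V. KCL at the emitter: V_E/R_E = (V_BB−0.7−V_E)/R_B + (V_CC−0.2−V_E)/R_C, giving V_E = 0.648 V.
I_C = (V_CC − 0.2 − V_E)/R_C = (4.8 − 0.648)/10 = 0.415 mA.
Check: I_B = (2.3 − 0.648)/100 = 0.0165 mA, and β·I_B = 0.826 mA > I_C, confirming saturation.

saturation; I_C ≈ 0.42 mA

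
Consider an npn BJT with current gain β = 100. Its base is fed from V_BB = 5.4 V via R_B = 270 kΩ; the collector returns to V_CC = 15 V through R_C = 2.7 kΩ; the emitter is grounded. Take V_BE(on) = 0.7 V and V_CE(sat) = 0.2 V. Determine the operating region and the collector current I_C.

Assume active. Base-emitter loop: I_B = (V_BB − V_BE)/R_B = (5.4 − 0.7)/270 = 0.0174 mA.
I_C = β·I_B = 100×0.0174 = 1.74 mA.
V_CE = V_CC − I_C·R_C = 15 − 1.74×2.7 = 10.3 V > V_CE(sat), so the active-region assumption holds.

active; I_C ≈ 1.7 mA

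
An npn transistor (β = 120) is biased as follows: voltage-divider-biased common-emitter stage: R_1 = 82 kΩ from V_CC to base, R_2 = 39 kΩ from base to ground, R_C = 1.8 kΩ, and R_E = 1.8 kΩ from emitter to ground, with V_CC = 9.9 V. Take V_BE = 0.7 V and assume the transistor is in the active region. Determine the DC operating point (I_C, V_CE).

Thevenize the base divider: V_Th = V_CC·R_2/(R_1+R_2) = 9.9×39/121 = 3.19 V, R_Th = R_1‖R_2 = 26.4 kΩ.
Base-emitter loop: V_Th = I_B·R_Th + V_BE + (β+1)I_B·R_E, so I_B = (3.19 − 0.7) / (26.4 + 121×1.8) = 0.0102 mA.
I_C = β·I_B = 120×0.0102 = 1.22 mA, and I_E = (β+1)I_B = 1.23 mA.
V_CE = V_CC − I_C·R_C − I_E·R_E = 9.9 − 1.22×1.8 − 1.23×1.8 = 5.48 V.
V_CE = 5.48 V > 0.2 V confirms active-region operation.

I_C ≈ 1.2 mA, V_CE ≈ 5.5 V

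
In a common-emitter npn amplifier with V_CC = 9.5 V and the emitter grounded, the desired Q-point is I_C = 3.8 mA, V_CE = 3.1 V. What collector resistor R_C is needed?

Collector loop: V_CC = I_C·R_C + V_CE.
R_C = (V_CC − V_CE)/I_C = (9.5 − 3.1)/3.8 = 1.68 kΩ.

R_C ≈ 1.7 kΩ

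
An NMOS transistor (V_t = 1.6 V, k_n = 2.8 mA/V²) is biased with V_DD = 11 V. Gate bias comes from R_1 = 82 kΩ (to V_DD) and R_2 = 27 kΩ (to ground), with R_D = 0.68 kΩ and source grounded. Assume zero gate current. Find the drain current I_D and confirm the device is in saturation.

I_D ≈ 1.8 mA

V_G = V_DD·R_2/(R_1+R_2) = 11×27/109 = 2.72 V. With the source grounded, V_GS = V_G = 2.72 V.
Assume saturation: I_D = (k_n/2)(V_GS − V_t)² = (2.8/2)×(2.72 − 1.6)² = 1.4×1.12² = 1.77 mA.
V_DS = V_DD − I_D·R_D = 11 − 1.77×0.68 = 9.8 V.
Saturation requires V_DS ≥ V_GS − V_t = 1.12 V; 9.8 ≥ 1.12 ✓.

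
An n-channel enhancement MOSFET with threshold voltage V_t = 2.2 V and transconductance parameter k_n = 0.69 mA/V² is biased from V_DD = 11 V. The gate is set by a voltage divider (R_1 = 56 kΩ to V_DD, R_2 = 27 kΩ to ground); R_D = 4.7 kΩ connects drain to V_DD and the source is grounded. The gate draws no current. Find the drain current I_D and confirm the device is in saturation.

V_G = V_DD·R_2/(R_1+R_2) = 11×27/83 = 3.58 V. With the source grounded, V_GS = V_G = 3.58 V.
Assume saturation: I_D = (k_n/2)(V_GS − V_t)² = (0.69/2)×(3.58 − 2.2)² = 0.345×1.38² = 0.655 mA.
V_DS = V_DD − I_D·R_D = 11 − 0.655×4.7 = 7.92 V.
Saturation requires V_DS ≥ V_GS − V_t = 1.38 V; 7.92 ≥ 1.38 ✓.

I_D ≈ 0.66 mA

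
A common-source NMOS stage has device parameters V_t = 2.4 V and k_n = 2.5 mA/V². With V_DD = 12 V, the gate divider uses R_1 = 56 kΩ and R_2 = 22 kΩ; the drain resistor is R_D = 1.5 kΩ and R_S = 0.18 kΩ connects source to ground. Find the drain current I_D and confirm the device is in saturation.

V_G = V_DD·R_2/(R_1+R_2) = 12×22/78 = 3.38 V.
Assume saturation: I_D = (k_n/2)(V_GS − V_t)² with V_GS = V_G − I_D·R_S = 3.38 − 0.18·I_D.
Substituting gives 0.0405·I_D² − 1.44·I_D + 1.21 = 0, with roots I_D = 0.861 or 34.8 mA.
The root I_D = 34.8 mA gives V_GS = -2.87 V ≤ V_t, so take I_D = 0.861 mA.
Then V_GS = 3.23 V and V_DS = V_DD − I_D(R_D+R_S) = 12 − 0.861×1.68 = 10.6 V.
Saturation requires V_DS ≥ V_GS − V_t = 0.83 V; 10.6 ≥ 0.83 ✓.

I_D ≈ 0.86 mA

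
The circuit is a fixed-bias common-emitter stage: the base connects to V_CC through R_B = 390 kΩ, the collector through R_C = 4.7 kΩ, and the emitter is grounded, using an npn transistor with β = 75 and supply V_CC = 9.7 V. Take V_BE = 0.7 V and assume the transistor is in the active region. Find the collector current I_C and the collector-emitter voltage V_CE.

I_C ≈ 1.7 mA, V_CE ≈ 1.6 V

Base loop: V_CC = I_B·R_B + V_BE, so I_B = (9.7 − 0.7)/390 kΩ = 0.0231 mA.
In the active region I_C = β·I_B = 75 × 0.0231 = 1.73 mA.
Collector loop: V_CE = V_CC − I_C·R_C = 9.7 − 1.73×4.7 = 1.57 V.
Since V_CE = 1.57 V > V_CE(sat) ≈ 0.2 V, the transistor is in the active region as assumed.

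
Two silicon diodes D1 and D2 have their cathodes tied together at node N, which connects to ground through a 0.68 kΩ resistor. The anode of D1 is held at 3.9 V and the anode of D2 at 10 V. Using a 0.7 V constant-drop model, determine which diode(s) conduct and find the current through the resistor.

Only D2 conducts; I_R ≈ 14 mA

Assume both conduct. Then node N would need to be at both 3.9−0.7 = 3.2 V and 10−0.7 = 9.3 V, which is impossible.
Assume only D2 conducts: V_N = 10 − 0.7 = 9.3 V, so I_R = 9.3/0.68 = 13.7 mA.
Check D1: its anode-to-cathode voltage is 3.9 − 9.3 = -5.4 V < 0.7 V, so it is off. The assumption is consistent.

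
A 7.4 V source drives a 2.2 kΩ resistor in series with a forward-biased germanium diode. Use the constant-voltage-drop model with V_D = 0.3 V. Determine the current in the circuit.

I ≈ 3.2 mA

KVL around the loop: 7.4 = V_D + I·R = 0.3 + I × 2.2 kΩ.
So I = (7.4 − 0.3) / 2.2 kΩ = 7.1 / 2.2 = 3.23 mA.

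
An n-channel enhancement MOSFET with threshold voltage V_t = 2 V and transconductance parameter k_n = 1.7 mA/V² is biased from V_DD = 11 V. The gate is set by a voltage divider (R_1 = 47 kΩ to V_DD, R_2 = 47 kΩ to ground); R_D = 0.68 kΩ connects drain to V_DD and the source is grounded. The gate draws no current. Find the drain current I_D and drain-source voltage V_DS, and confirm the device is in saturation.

I_D ≈ 10 mA, V_DS ≈ 3.9 V

V_G = V_DD·R_2/(R_1+R_2) = 11×47/94 = 5.5 V. With the source grounded, V_GS = V_G = 5.5 V.
Assume saturation: I_D = (k_n/2)(V_GS − V_t)² = (1.7/2)×(5.5 − 2)² = 0.85×3.5² = 10.4 mA.
V_DS = V_DD − I_D·R_D = 11 − 10.4×0.68 = 3.92 V.
Saturation requires V_DS ≥ V_GS − V_t = 3.5 V; 3.92 ≥ 3.5 ✓.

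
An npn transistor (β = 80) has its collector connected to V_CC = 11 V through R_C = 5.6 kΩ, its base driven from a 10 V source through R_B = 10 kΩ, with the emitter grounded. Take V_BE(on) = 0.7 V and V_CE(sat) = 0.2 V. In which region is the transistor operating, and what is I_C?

Assume active: I_B = (10 − 0.7)/10 = 0.93 mA, giving I_C = β·I_B = 74.4 mA.
But then V_CE = 11 − 74.4×5.6 = -406 V < V_CE(sat) = 0.2 V — impossible in the active region.
So the transistor is saturated. With V_CE = 0.2 V, I_C = (V_CC − 0.2)/R_C = 10.8/5.6 = 1.93 mA.
Check: β·I_B = 74.4 mA > I_C = 1.93 mA, confirming saturation.

saturation; I_C ≈ 1.9 mA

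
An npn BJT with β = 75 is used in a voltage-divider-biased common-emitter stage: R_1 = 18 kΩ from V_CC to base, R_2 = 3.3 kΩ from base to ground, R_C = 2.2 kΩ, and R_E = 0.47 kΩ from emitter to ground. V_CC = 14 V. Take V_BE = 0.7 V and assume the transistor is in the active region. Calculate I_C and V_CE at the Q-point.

Thevenize the base divider: V_Th = V_CC·R_2/(R_1+R_2) = 14×3.3/21.3 = 2.17 V, R_Th = R_1‖R_2 = 2.79 kΩ.
Base-emitter loop: V_Th = I_B·R_Th + V_BE + (β+1)I_B·R_E, so I_B = (2.17 − 0.7) / (2.79 + 76×0.47) = 0.0381 mA.
I_C = β·I_B = 75×0.0381 = 2.86 mA, and I_E = (β+1)I_B = 2.9 mA.
V_CE = V_CC − I_C·R_C − I_E·R_E = 14 − 2.86×2.2 − 2.9×0.47 = 6.34 V.
V_CE = 6.34 V > 0.2 V confirms active-region operation.

I_C ≈ 2.9 mA, V_CE ≈ 6.3 V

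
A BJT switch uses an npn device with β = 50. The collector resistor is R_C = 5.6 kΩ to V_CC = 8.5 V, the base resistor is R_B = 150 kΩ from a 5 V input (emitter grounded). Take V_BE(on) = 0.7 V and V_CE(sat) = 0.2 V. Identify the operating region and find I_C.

Assume active. Base-emitter loop: I_B = (V_BB − V_BE)/R_B = (5 − 0.7)/150 = 0.0287 mA.
I_C = β·I_B = 50×0.0287 = 1.43 mA.
V_CE = V_CC − I_C·R_C = 8.5 − 1.43×5.6 = 0.473 V > V_CE(sat), so the active-region assumption holds.

active; I_C ≈ 1.4 mA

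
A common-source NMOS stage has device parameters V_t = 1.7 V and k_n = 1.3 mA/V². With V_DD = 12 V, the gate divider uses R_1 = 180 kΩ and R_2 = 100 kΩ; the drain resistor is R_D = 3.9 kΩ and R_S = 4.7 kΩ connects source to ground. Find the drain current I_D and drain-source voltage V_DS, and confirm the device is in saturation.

I_D ≈ 0.39 mA, V_DS ≈ 8.7 V

V_G = V_DD·R_2/(R_1+R_2) = 12×100/280 = 4.29 V.
Assume saturation: I_D = (k_n/2)(V_GS − V_t)² with V_GS = V_G − I_D·R_S = 4.29 − 4.7·I_D.
Substituting gives 14.4·I_D² − 16.8·I_D + 4.35 = 0, with roots I_D = 0.386 or 0.784 mA.
The root I_D = 0.784 mA gives V_GS = 0.602 V ≤ V_t, so take I_D = 0.386 mA.
Then V_GS = 2.47 V and V_DS = V_DD − I_D(R_D+R_S) = 12 − 0.386×8.6 = 8.68 V.
Saturation requires V_DS ≥ V_GS − V_t = 0.771 V; 8.68 ≥ 0.771 ✓.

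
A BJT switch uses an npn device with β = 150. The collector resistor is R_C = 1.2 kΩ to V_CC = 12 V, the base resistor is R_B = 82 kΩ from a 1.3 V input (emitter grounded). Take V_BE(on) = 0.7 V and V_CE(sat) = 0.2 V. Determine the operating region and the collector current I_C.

Assume active. Base-emitter loop: I_B = (V_BB − V_BE)/R_B = (1.3 − 0.7)/82 = 0.00732 mA.
I_C = β·I_B = 150×0.00732 = 1.1 mA.
V_CE = V_CC − I_C·R_C = 12 − 1.1×1.2 = 10.7 V > V_CE(sat), so the active-region assumption holds.

active; I_C ≈ 1.1 mA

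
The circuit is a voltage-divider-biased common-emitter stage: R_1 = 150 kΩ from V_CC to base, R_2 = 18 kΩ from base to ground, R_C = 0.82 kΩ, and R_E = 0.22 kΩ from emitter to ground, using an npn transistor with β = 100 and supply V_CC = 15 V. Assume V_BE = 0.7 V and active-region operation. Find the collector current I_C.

Thevenize the base divider: V_Th = V_CC·R_2/(R_1+R_2) = 15×18/168 = 1.61 V, R_Th = R_1‖R_2 = 16.1 kΩ.
Base-emitter loop: V_Th = I_B·R_Th + V_BE + (β+1)I_B·R_E, so I_B = (1.61 − 0.7) / (16.1 + 101×0.22) = 0.0237 mA.
I_C = β·I_B = 100×0.0237 = 2.37 mA, and I_E = (β+1)I_B = 2.39 mA.
V_CE = V_CC − I_C·R_C − I_E·R_E = 15 − 2.37×0.82 − 2.39×0.22 = 12.5 V.
V_CE = 12.5 V > 0.2 V confirms active-region operation.

I_C ≈ 2.4 mA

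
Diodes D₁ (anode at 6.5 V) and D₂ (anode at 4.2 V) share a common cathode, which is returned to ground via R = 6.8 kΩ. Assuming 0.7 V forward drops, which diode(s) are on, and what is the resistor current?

Only D₁ conducts; I_R ≈ 0.85 mA

Assume both conduct. Then node N would need to be at both 6.5−0.7 = 5.8 V and 4.2−0.7 = 3.5 V, which is impossible.
Assume only D₁ conducts: V_N = 6.5 − 0.7 = 5.8 V, so I_R = 5.8/6.8 = 0.853 mA.
Check D₂: its anode-to-cathode voltage is 4.2 − 5.8 = -1.6 V < 0.7 V, so it is off. The assumption is consistent.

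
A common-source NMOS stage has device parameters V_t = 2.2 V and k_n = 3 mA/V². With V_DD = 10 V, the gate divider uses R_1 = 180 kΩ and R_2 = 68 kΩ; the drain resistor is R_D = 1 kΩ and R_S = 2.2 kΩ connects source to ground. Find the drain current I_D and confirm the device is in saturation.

V_G = V_DD·R_2/(R_1+R_2) = 10×68/248 = 2.74 V.
Assume saturation: I_D = (k_n/2)(V_GS − V_t)² with V_GS = V_G − I_D·R_S = 2.74 − 2.2·I_D.
Substituting gives 7.26·I_D² − 4.58·I_D + 0.441 = 0, with roots I_D = 0.119 or 0.512 mA.
The root I_D = 0.512 mA gives V_GS = 1.62 V ≤ V_t, so take I_D = 0.119 mA.
Then V_GS = 2.48 V and V_DS = V_DD − I_D(R_D+R_S) = 10 − 0.119×3.2 = 9.62 V.
Saturation requires V_DS ≥ V_GS − V_t = 0.281 V; 9.62 ≥ 0.281 ✓.

I_D ≈ 0.12 mA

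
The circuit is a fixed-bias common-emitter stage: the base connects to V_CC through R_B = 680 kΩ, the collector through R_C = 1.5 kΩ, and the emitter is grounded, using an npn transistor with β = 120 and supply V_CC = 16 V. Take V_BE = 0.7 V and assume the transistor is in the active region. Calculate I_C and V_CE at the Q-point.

I_C ≈ 2.7 mA, V_CE ≈ 12 V

Base loop: V_CC = I_B·R_B + V_BE, so I_B = (16 − 0.7)/680 kΩ = 0.0225 mA.
In the active region I_C = β·I_B = 120 × 0.0225 = 2.7 mA.
Collector loop: V_CE = V_CC − I_C·R_C = 16 − 2.7×1.5 = 11.9 V.
Since V_CE = 11.9 V > V_CE(sat) ≈ 0.2 V, the transistor is in the active region as assumed.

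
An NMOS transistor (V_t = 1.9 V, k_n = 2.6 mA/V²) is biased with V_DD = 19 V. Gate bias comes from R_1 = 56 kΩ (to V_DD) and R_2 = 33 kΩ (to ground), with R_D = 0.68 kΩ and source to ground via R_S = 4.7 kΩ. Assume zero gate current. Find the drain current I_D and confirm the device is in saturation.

V_G = V_DD·R_2/(R_1+R_2) = 19×33/89 = 7.04 V.
Assume saturation: I_D = (k_n/2)(V_GS − V_t)² with V_GS = V_G − I_D·R_S = 7.04 − 4.7·I_D.
Substituting gives 28.7·I_D² − 63.9·I_D + 34.4 = 0, with roots I_D = 0.916 or 1.31 mA.
The root I_D = 1.31 mA gives V_GS = 0.897 V ≤ V_t, so take I_D = 0.916 mA.
Then V_GS = 2.74 V and V_DS = V_DD − I_D(R_D+R_S) = 19 − 0.916×5.38 = 14.1 V.
Saturation requires V_DS ≥ V_GS − V_t = 0.839 V; 14.1 ≥ 0.839 ✓.

I_D ≈ 0.92 mA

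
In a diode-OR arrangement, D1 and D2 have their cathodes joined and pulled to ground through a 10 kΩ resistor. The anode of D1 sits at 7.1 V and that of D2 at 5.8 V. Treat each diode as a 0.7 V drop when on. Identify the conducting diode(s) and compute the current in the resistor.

Only D1 conducts; I_R ≈ 0.64 mA

Assume both conduct. Then node N would need to be at both 7.1−0.7 = 6.4 V and 5.8−0.7 = 5.1 V, which is impossible.
Assume only D1 conducts: V_N = 7.1 − 0.7 = 6.4 V, so I_R = 6.4/10 = 0.64 mA.
Check D2: its anode-to-cathode voltage is 5.8 − 6.4 = -0.6 V < 0.7 V, so it is off. The assumption is consistent.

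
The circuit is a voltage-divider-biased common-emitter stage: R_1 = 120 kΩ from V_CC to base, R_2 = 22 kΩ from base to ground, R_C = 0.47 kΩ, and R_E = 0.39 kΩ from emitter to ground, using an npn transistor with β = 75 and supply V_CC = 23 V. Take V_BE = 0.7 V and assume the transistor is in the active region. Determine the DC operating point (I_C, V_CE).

I_C ≈ 4.5 mA, V_CE ≈ 19 V

Thevenize the base divider: V_Th = V_CC·R_2/(R_1+R_2) = 23×22/142 = 3.56 V, R_Th = R_1‖R_2 = 18.6 kΩ.
Base-emitter loop: V_Th = I_B·R_Th + V_BE + (β+1)I_B·R_E, so I_B = (3.56 − 0.7) / (18.6 + 76×0.39) = 0.0594 mA.
I_C = β·I_B = 75×0.0594 = 4.45 mA, and I_E = (β+1)I_B = 4.51 mA.
V_CE = V_CC − I_C·R_C − I_E·R_E = 23 − 4.45×0.47 − 4.51×0.39 = 19.1 V.
V_CE = 19.1 V > 0.2 V confirms active-region operation.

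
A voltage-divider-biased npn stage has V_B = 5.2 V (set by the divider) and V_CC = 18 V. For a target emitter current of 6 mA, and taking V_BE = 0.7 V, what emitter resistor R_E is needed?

V_E = V_B − V_BE = 5.2 − 0.7 = 4.5 V.
R_E = V_E / I_E = 4.5 / 6 = 0.75 kΩ.

R_E ≈ 0.75 kΩ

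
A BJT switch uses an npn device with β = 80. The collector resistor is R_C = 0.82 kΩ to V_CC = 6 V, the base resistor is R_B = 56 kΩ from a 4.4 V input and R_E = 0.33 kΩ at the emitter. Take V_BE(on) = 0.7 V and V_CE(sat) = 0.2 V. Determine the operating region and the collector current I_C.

Assume active. Base-emitter loop: I_B = (V_BB − V_BE)/(R_B + (β+1)R_E) = (4.4 − 0.7)/(56 + 81×0.33) = 0.0447 mA.
I_C = β·I_B = 80×0.0447 = 3.58 mA.
V_CE = V_CC − I_C·R_C − I_E·R_E = 6 − 3.58×0.82 − 3.62×0.33 = 1.87 V > V_CE(sat), so the active-region assumption holds.

active; I_C ≈ 3.6 mA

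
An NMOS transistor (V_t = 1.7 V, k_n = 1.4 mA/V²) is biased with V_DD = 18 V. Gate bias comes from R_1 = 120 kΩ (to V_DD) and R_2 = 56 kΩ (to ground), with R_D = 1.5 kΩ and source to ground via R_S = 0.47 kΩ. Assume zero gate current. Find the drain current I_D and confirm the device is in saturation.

V_G = V_DD·R_2/(R_1+R_2) = 18×56/176 = 5.73 V.
Assume saturation: I_D = (k_n/2)(V_GS − V_t)² with V_GS = V_G − I_D·R_S = 5.73 − 0.47·I_D.
Substituting gives 0.155·I_D² − 3.65·I_D + 11.4 = 0, with roots I_D = 3.69 or 19.9 mA.
The root I_D = 19.9 mA gives V_GS = -3.63 V ≤ V_t, so take I_D = 3.69 mA.
Then V_GS = 3.99 V and V_DS = V_DD − I_D(R_D+R_S) = 18 − 3.69×1.97 = 10.7 V.
Saturation requires V_DS ≥ V_GS − V_t = 2.29 V; 10.7 ≥ 2.29 ✓.

I_D ≈ 3.7 mA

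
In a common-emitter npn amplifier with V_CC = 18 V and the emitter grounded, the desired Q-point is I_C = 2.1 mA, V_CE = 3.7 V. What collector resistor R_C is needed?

R_C ≈ 6.8 kΩ

Collector loop: V_CC = I_C·R_C + V_CE.
R_C = (V_CC − V_CE)/I_C = (18 − 3.7)/2.1 = 6.81 kΩ.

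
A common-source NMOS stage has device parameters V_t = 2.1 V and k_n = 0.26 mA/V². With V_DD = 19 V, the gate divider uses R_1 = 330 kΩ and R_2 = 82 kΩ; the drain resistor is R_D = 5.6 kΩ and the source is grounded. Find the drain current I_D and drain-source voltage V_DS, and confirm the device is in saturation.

I_D ≈ 0.37 mA, V_DS ≈ 17 V

V_G = V_DD·R_2/(R_1+R_2) = 19×82/412 = 3.78 V. With the source grounded, V_GS = V_G = 3.78 V.
Assume saturation: I_D = (k_n/2)(V_GS − V_t)² = (0.26/2)×(3.78 − 2.1)² = 0.13×1.68² = 0.368 mA.
V_DS = V_DD − I_D·R_D = 19 − 0.368×5.6 = 16.9 V.
Saturation requires V_DS ≥ V_GS − V_t = 1.68 V; 16.9 ≥ 1.68 ✓.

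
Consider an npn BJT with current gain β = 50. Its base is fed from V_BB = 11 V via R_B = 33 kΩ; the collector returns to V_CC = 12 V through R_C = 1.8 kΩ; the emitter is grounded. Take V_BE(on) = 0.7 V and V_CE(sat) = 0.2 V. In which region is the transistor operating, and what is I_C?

saturation; I_C ≈ 6.6 mA

Assume active: I_B = (11 − 0.7)/33 = 0.312 mA, giving I_C = β·I_B = 15.6 mA.
But then V_CE = 12 − 15.6×1.8 = -16.1 V < V_CE(sat) = 0.2 V — impossible in the active region.
So the transistor is saturated. With V_CE = 0.2 V, I_C = (V_CC − 0.2)/R_C = 11.8/1.8 = 6.56 mA.
Check: β·I_B = 15.6 mA > I_C = 6.56 mA, confirming saturation.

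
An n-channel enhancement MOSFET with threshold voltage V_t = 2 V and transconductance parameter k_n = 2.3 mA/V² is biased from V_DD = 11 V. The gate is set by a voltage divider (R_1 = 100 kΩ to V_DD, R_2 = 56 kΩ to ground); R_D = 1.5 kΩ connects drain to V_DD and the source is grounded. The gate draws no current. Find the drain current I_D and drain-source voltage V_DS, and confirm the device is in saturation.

V_G = V_DD·R_2/(R_1+R_2) = 11×56/156 = 3.95 V. With the source grounded, V_GS = V_G = 3.95 V.
Assume saturation: I_D = (k_n/2)(V_GS − V_t)² = (2.3/2)×(3.95 − 2)² = 1.15×1.95² = 4.37 mA.
V_DS = V_DD − I_D·R_D = 11 − 4.37×1.5 = 4.45 V.
Saturation requires V_DS ≥ V_GS − V_t = 1.95 V; 4.45 ≥ 1.95 ✓.

I_D ≈ 4.4 mA, V_DS ≈ 4.4 V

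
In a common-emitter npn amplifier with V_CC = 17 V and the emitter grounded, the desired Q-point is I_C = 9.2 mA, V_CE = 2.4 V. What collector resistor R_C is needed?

Collector loop: V_CC = I_C·R_C + V_CE.
R_C = (V_CC − V_CE)/I_C = (17 − 2.4)/9.2 = 1.59 kΩ.

R_C ≈ 1.6 kΩ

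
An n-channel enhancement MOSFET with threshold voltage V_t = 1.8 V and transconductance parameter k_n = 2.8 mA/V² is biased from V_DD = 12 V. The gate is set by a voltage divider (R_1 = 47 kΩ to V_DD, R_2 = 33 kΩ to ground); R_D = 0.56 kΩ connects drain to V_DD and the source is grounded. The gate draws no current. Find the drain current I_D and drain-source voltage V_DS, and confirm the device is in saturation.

V_G = V_DD·R_2/(R_1+R_2) = 12×33/80 = 4.95 V. With the source grounded, V_GS = V_G = 4.95 V.
Assume saturation: I_D = (k_n/2)(V_GS − V_t)² = (2.8/2)×(4.95 − 1.8)² = 1.4×3.15² = 13.9 mA.
V_DS = V_DD − I_D·R_D = 12 − 13.9×0.56 = 4.22 V.
Saturation requires V_DS ≥ V_GS − V_t = 3.15 V; 4.22 ≥ 3.15 ✓.

I_D ≈ 14 mA, V_DS ≈ 4.2 V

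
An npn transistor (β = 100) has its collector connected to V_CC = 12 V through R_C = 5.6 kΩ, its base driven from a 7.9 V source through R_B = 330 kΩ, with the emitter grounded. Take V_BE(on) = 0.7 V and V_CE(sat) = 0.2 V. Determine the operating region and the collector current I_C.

Assume active: I_B = (7.9 − 0.7)/330 = 0.0218 mA, giving I_C = β·I_B = 2.18 mA.
But then V_CE = 12 − 2.18×5.6 = -0.218 V < V_CE(sat) = 0.2 V — impossible in the active region.
So the transistor is saturated. With V_CE = 0.2 V, I_C = (V_CC − 0.2)/R_C = 11.8/5.6 = 2.11 mA.
Check: β·I_B = 2.18 mA > I_C = 2.11 mA, confirming saturation.

saturation; I_C ≈ 2.1 mA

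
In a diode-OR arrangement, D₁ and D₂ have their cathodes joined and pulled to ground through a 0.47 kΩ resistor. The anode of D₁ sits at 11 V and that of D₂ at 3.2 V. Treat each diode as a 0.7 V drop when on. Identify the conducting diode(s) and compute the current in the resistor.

Assume both conduct. Then node N would need to be at both 11−0.7 = 10.3 V and 3.2−0.7 = 2.5 V, which is impossible.
Assume only D₁ conducts: V_N = 11 − 0.7 = 10.3 V, so I_R = 10.3/0.47 = 21.9 mA.
Check D₂: its anode-to-cathode voltage is 3.2 − 10.3 = -7.1 V < 0.7 V, so it is off. The assumption is consistent.

Only D₁ conducts; I_R ≈ 22 mA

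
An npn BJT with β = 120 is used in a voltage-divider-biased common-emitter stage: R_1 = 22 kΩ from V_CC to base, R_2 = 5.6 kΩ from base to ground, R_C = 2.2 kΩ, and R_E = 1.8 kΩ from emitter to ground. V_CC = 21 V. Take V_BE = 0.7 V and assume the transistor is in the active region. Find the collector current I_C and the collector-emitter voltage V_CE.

I_C ≈ 1.9 mA, V_CE ≈ 13 V

Thevenize the base divider: V_Th = V_CC·R_2/(R_1+R_2) = 21×5.6/27.6 = 4.26 V, R_Th = R_1‖R_2 = 4.46 kΩ.
Base-emitter loop: V_Th = I_B·R_Th + V_BE + (β+1)I_B·R_E, so I_B = (4.26 − 0.7) / (4.46 + 121×1.8) = 0.016 mA.
I_C = β·I_B = 120×0.016 = 1.92 mA, and I_E = (β+1)I_B = 1.94 mA.
V_CE = V_CC − I_C·R_C − I_E·R_E = 21 − 1.92×2.2 − 1.94×1.8 = 13.3 V.
V_CE = 13.3 V > 0.2 V confirms active-region operation.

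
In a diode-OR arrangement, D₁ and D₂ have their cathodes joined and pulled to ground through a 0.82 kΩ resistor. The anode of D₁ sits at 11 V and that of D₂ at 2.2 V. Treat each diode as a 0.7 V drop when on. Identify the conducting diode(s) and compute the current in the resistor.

Assume both conduct. Then node N would need to be at both 11−0.7 = 10.3 V and 2.2−0.7 = 1.5 V, which is impossible.
Assume only D₁ conducts: V_N = 11 − 0.7 = 10.3 V, so I_R = 10.3/0.82 = 12.6 mA.
Check D₂: its anode-to-cathode voltage is 2.2 − 10.3 = -8.1 V < 0.7 V, so it is off. The assumption is consistent.

Only D₁ conducts; I_R ≈ 13 mA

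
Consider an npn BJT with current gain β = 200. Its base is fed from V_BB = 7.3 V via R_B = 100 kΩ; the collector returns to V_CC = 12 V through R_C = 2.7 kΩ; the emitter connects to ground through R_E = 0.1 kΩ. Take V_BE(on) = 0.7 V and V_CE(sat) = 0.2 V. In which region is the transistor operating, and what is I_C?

Assume active: I_B = (7.3 − 0.7)/(100 + 201×0.1) = 0.055 mA, I_C = β·I_B = 11 mA.
Then V_CE = 12 − 11×2.7 − 11×0.1 = -18.8 V < 0.2 V — the active assumption fails.
Re-solve with V_CE = 0.2 V. KCL at the emitter: V_E/R_E = (V_BB−0.7−V_E)/R_B + (V_CC−0.2−V_E)/R_C, giving V_E = 0.427 V.
I_C = (V_CC − 0.2 − V_E)/R_C = (11.8 − 0.427)/2.7 = 4.21 mA.
Check: I_B = (6.6 − 0.427)/100 = 0.0617 mA, and β·I_B = 12.3 mA > I_C, confirming saturation.

saturation; I_C ≈ 4.2 mA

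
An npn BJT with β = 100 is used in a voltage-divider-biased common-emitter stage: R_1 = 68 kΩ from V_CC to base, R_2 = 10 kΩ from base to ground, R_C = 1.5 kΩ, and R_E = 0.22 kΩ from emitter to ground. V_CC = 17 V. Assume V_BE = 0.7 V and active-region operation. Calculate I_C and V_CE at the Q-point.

I_C ≈ 4.8 mA, V_CE ≈ 8.8 V

Thevenize the base divider: V_Th = V_CC·R_2/(R_1+R_2) = 17×10/78 = 2.18 V, R_Th = R_1‖R_2 = 8.72 kΩ.
Base-emitter loop: V_Th = I_B·R_Th + V_BE + (β+1)I_B·R_E, so I_B = (2.18 − 0.7) / (8.72 + 101×0.22) = 0.0478 mA.
I_C = β·I_B = 100×0.0478 = 4.78 mA, and I_E = (β+1)I_B = 4.83 mA.
V_CE = V_CC − I_C·R_C − I_E·R_E = 17 − 4.78×1.5 − 4.83×0.22 = 8.76 V.
V_CE = 8.76 V > 0.2 V confirms active-region operation.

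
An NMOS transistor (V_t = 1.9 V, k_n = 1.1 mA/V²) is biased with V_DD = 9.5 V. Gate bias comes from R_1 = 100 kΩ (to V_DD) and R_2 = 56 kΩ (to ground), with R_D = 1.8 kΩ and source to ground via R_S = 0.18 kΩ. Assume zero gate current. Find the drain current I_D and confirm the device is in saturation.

I_D ≈ 0.98 mA

V_G = V_DD·R_2/(R_1+R_2) = 9.5×56/156 = 3.41 V.
Assume saturation: I_D = (k_n/2)(V_GS − V_t)² with V_GS = V_G − I_D·R_S = 3.41 − 0.18·I_D.
Substituting gives 0.0178·I_D² − 1.3·I_D + 1.25 = 0, with roots I_D = 0.979 or 71.9 mA.
The root I_D = 71.9 mA gives V_GS = -9.54 V ≤ V_t, so take I_D = 0.979 mA.
Then V_GS = 3.23 V and V_DS = V_DD − I_D(R_D+R_S) = 9.5 − 0.979×1.98 = 7.56 V.
Saturation requires V_DS ≥ V_GS − V_t = 1.33 V; 7.56 ≥ 1.33 ✓.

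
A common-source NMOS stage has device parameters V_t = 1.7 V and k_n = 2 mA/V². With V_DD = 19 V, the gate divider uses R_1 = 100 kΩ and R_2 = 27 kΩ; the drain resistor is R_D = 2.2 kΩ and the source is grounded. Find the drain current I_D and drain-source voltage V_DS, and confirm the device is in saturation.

V_G = V_DD·R_2/(R_1+R_2) = 19×27/127 = 4.04 V. With the source grounded, V_GS = V_G = 4.04 V.
Assume saturation: I_D = (k_n/2)(V_GS − V_t)² = (2/2)×(4.04 − 1.7)² = 1×2.34² = 5.47 mA.
V_DS = V_DD − I_D·R_D = 19 − 5.47×2.2 = 6.96 V.
Saturation requires V_DS ≥ V_GS − V_t = 2.34 V; 6.96 ≥ 2.34 ✓.

I_D ≈ 5.5 mA, V_DS ≈ 7 V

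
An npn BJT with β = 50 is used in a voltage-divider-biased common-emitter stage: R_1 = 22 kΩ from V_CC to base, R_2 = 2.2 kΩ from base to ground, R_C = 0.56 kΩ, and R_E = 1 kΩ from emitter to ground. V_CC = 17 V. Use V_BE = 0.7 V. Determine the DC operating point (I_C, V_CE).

I_C ≈ 0.8 mA, V_CE ≈ 16 V

Thevenize the base divider: V_Th = V_CC·R_2/(R_1+R_2) = 17×2.2/24.2 = 1.55 V, R_Th = R_1‖R_2 = 2 kΩ.
Base-emitter loop: V_Th = I_B·R_Th + V_BE + (β+1)I_B·R_E, so I_B = (1.55 − 0.7) / (2 + 51×1) = 0.016 mA.
I_C = β·I_B = 50×0.016 = 0.798 mA, and I_E = (β+1)I_B = 0.814 mA.
V_CE = V_CC − I_C·R_C − I_E·R_E = 17 − 0.798×0.56 − 0.814×1 = 15.7 V.
V_CE = 15.7 V > 0.2 V confirms active-region operation.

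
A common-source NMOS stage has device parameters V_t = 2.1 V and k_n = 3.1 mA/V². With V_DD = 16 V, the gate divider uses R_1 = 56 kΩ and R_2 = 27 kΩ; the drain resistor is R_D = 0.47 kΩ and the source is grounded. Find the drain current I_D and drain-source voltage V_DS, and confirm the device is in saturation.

V_G = V_DD·R_2/(R_1+R_2) = 16×27/83 = 5.2 V. With the source grounded, V_GS = V_G = 5.2 V.
Assume saturation: I_D = (k_n/2)(V_GS − V_t)² = (3.1/2)×(5.2 − 2.1)² = 1.55×3.1² = 14.9 mA.
V_DS = V_DD − I_D·R_D = 16 − 14.9×0.47 = 8.98 V.
Saturation requires V_DS ≥ V_GS − V_t = 3.1 V; 8.98 ≥ 3.1 ✓.

I_D ≈ 15 mA, V_DS ≈ 9 V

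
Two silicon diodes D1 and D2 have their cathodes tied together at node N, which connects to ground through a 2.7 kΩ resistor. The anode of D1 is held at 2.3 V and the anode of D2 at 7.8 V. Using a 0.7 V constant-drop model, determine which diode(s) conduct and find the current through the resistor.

Only D2 conducts; I_R ≈ 2.6 mA

Assume both conduct. Then node N would need to be at both 2.3−0.7 = 1.6 V and 7.8−0.7 = 7.1 V, which is impossible.
Assume only D2 conducts: V_N = 7.8 − 0.7 = 7.1 V, so I_R = 7.1/2.7 = 2.63 mA.
Check D1: its anode-to-cathode voltage is 2.3 − 7.1 = -4.8 V < 0.7 V, so it is off. The assumption is consistent.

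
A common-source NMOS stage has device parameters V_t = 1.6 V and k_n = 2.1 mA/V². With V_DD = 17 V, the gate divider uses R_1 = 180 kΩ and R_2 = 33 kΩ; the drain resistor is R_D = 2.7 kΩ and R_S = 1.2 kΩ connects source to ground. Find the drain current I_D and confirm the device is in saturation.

V_G = V_DD·R_2/(R_1+R_2) = 17×33/213 = 2.63 V.
Assume saturation: I_D = (k_n/2)(V_GS − V_t)² with V_GS = V_G − I_D·R_S = 2.63 − 1.2·I_D.
Substituting gives 1.51·I_D² − 3.61·I_D + 1.12 = 0, with roots I_D = 0.368 or 2.02 mA.
The root I_D = 2.02 mA gives V_GS = 0.214 V ≤ V_t, so take I_D = 0.368 mA.
Then V_GS = 2.19 V and V_DS = V_DD − I_D(R_D+R_S) = 17 − 0.368×3.9 = 15.6 V.
Saturation requires V_DS ≥ V_GS − V_t = 0.592 V; 15.6 ≥ 0.592 ✓.

I_D ≈ 0.37 mA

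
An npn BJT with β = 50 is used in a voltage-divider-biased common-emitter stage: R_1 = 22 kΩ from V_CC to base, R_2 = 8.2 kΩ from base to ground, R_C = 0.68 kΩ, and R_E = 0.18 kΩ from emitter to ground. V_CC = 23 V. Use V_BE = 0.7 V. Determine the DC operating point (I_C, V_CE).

Thevenize the base divider: V_Th = V_CC·R_2/(R_1+R_2) = 23×8.2/30.2 = 6.25 V, R_Th = R_1‖R_2 = 5.97 kΩ.
Base-emitter loop: V_Th = I_B·R_Th + V_BE + (β+1)I_B·R_E, so I_B = (6.25 − 0.7) / (5.97 + 51×0.18) = 0.366 mA.
I_C = β·I_B = 50×0.366 = 18.3 mA, and I_E = (β+1)I_B = 18.7 mA.
V_CE = V_CC − I_C·R_C − I_E·R_E = 23 − 18.3×0.68 − 18.7×0.18 = 7.2 V.
V_CE = 7.2 V > 0.2 V confirms active-region operation.

I_C ≈ 18 mA, V_CE ≈ 7.2 V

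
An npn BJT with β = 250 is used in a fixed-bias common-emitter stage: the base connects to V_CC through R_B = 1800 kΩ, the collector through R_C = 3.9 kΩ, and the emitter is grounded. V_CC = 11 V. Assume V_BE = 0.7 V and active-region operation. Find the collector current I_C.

Base loop: V_CC = I_B·R_B + V_BE, so I_B = (11 − 0.7)/1800 kΩ = 0.00572 mA.
In the active region I_C = β·I_B = 250 × 0.00572 = 1.43 mA.
Collector loop: V_CE = V_CC − I_C·R_C = 11 − 1.43×3.9 = 5.42 V.
Since V_CE = 5.42 V > V_CE(sat) ≈ 0.2 V, the transistor is in the active region as assumed.

I_C ≈ 1.4 mA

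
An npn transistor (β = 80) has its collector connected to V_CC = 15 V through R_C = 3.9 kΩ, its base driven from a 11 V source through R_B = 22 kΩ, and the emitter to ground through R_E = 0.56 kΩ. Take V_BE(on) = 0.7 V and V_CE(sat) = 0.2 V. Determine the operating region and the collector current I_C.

saturation; I_C ≈ 3.3 mA

Assume active: I_B = (11 − 0.7)/(22 + 81×0.56) = 0.153 mA, I_C = β·I_B = 12.2 mA.
Then V_CE = 15 − 12.2×3.9 − 12.4×0.56 = -39.6 V < 0.2 V — the active assumption fails.
Re-solve with V_CE = 0.2 V. KCL at the emitter: V_E/R_E = (V_BB−0.7−V_E)/R_B + (V_CC−0.2−V_E)/R_C, giving V_E = 2.04 V.
I_C = (V_CC − 0.2 − V_E)/R_C = (14.8 − 2.04)/3.9 = 3.27 mA.
Check: I_B = (10.3 − 2.04)/22 = 0.375 mA, and β·I_B = 30 mA > I_C, confirming saturation.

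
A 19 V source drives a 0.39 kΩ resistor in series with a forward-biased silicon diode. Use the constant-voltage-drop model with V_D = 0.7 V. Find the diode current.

KVL around the loop: 19 = V_D + I·R = 0.7 + I × 0.39 kΩ.
So I = (19 − 0.7) / 0.39 kΩ = 18.3 / 0.39 = 46.9 mA.

I ≈ 47 mA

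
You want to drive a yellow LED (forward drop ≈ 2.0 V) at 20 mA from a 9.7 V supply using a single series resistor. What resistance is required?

R ≈ 0.38 kΩ

The resistor drops V_S − V_D = 9.7 − 2.0 = 7.7 V at 20 mA.
R = 7.7 V / 20 mA = 0.385 kΩ.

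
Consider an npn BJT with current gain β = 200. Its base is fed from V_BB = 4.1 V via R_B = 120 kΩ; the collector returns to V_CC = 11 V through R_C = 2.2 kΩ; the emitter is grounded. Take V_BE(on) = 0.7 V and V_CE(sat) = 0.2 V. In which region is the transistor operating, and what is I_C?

saturation; I_C ≈ 4.9 mA

Assume active: I_B = (4.1 − 0.7)/120 = 0.0283 mA, giving I_C = β·I_B = 5.67 mA.
But then V_CE = 11 − 5.67×2.2 = -1.47 V < V_CE(sat) = 0.2 V — impossible in the active region.
So the transistor is saturated. With V_CE = 0.2 V, I_C = (V_CC − 0.2)/R_C = 10.8/2.2 = 4.91 mA.
Check: β·I_B = 5.67 mA > I_C = 4.91 mA, confirming saturation.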